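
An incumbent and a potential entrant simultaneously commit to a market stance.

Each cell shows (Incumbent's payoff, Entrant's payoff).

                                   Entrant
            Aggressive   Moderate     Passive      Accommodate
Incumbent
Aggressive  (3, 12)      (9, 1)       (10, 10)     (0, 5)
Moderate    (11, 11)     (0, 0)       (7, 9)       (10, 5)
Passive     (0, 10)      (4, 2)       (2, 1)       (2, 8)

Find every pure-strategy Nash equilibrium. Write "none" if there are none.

For each player, find the best response to each opponent profile; mutual best responses are the pure NE.
Incumbent against Aggressive: payoffs 3, 11, 0 → best response Moderate.
Incumbent against Moderate: payoffs 9, 0, 4 → best response Aggressive.
Incumbent against Passive: payoffs 10, 7, 2 → best response Aggressive.
Incumbent against Accommodate: payoffs 0, 10, 2 → best response Moderate.
Entrant against Aggressive: payoffs 12, 1, 10, 5 → best response Aggressive.
Entrant against Moderate: payoffs 11, 0, 9, 5 → best response Aggressive.
Entrant against Passive: payoffs 10, 2, 1, 8 → best response Aggressive.
Mutual best responses: (Moderate, Aggressive).

The unique pure-strategy Nash equilibrium is (Moderate, Aggressive).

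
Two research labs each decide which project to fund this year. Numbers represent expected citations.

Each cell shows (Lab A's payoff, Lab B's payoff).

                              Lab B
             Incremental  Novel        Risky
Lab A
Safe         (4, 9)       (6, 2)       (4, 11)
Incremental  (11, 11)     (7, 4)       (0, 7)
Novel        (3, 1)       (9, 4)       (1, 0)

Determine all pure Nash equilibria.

Pure-strategy Nash equilibria: (Safe, Risky); (Incremental, Incremental); (Novel, Novel)

(Safe, Incremental): Lab A can switch to Incremental (4 → 11). Not NE.
(Safe, Novel): Lab A can switch to Incremental (6 → 7). Not NE.
(Safe, Risky): Lab A gets 4, best alternative 1; Lab B gets 11, best alternative 9. No profitable deviation — NE.
(Incremental, Incremental): Lab A gets 11, best alternative 4; Lab B gets 11, best alternative 7. No profitable deviation — NE.
(Incremental, Novel): Lab A can switch to Novel (7 → 9). Not NE.
(Incremental, Risky): Lab A can switch to Safe (0 → 4). Not NE.
(Novel, Incremental): Lab A can switch to Safe (3 → 4). Not NE.
(Novel, Novel): Lab A gets 9, best alternative 7; Lab B gets 4, best alternative 1. No profitable deviation — NE.
(Novel, Risky): Lab A can switch to Safe (1 → 4). Not NE.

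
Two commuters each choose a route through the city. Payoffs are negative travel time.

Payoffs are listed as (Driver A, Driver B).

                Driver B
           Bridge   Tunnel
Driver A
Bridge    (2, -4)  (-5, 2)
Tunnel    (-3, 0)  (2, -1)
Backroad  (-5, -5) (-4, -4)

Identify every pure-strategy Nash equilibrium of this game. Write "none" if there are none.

(Bridge, Bridge): Driver B can switch to Tunnel (-4 → 2). Not NE.
(Bridge, Tunnel): Driver A can switch to Tunnel (-5 → 2). Not NE.
(Tunnel, Bridge): Driver A can switch to Bridge (-3 → 2). Not NE.
(Tunnel, Tunnel): Driver B can switch to Bridge (-1 → 0). Not NE.
(Backroad, Bridge): Driver A can switch to Bridge (-5 → 2). Not NE.
(Backroad, Tunnel): Driver A can switch to Tunnel (-4 → 2). Not NE.

There is no pure-strategy Nash equilibrium.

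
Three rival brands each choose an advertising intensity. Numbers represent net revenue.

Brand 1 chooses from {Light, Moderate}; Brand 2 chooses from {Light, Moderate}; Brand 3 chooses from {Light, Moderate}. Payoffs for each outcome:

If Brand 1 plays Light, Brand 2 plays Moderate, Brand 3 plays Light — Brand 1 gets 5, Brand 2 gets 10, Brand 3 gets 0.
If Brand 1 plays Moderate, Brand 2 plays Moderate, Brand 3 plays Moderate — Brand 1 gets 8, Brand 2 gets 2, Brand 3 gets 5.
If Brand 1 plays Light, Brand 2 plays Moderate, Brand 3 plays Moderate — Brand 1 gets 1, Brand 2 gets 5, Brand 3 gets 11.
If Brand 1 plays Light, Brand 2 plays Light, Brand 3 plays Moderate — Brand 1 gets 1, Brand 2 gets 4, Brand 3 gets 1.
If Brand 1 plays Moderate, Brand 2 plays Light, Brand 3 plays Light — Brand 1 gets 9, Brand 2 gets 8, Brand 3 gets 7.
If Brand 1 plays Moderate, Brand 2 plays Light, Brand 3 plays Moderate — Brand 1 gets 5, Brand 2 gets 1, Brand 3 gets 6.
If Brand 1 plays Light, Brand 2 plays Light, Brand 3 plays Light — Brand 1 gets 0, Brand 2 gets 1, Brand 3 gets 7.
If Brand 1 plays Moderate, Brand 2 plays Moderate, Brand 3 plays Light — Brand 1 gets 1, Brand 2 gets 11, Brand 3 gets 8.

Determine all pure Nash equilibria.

Check each profile: it is a Nash equilibrium iff no player can strictly gain by switching unilaterally.
(Light, Light, Light): Brand 1 can switch to Moderate (0 → 9). Not NE.
(Light, Light, Moderate): Brand 1 can switch to Moderate (1 → 5). Not NE.
(Light, Moderate, Light): Brand 3 can switch to Moderate (0 → 11). Not NE.
(Light, Moderate, Moderate): Brand 1 can switch to Moderate (1 → 8). Not NE.
(Moderate, Light, Light): Brand 2 can switch to Moderate (8 → 11). Not NE.
(Moderate, Light, Moderate): Brand 2 can switch to Moderate (1 → 2). Not NE.
(Moderate, Moderate, Light): Brand 1 can switch to Light (1 → 5). Not NE.
(Moderate, Moderate, Moderate): Brand 3 can switch to Light (5 → 8). Not NE.

none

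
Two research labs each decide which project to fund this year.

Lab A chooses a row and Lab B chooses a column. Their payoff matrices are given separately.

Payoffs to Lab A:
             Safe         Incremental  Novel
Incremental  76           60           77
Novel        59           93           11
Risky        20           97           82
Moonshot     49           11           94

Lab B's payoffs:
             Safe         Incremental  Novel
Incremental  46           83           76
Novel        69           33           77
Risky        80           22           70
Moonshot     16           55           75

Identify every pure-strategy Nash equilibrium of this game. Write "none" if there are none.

(Incremental, Safe): Lab B can switch to Incremental (46 → 83). Not NE.
(Incremental, Incremental): Lab A can switch to Novel (60 → 93). Not NE.
(Incremental, Novel): Lab A can switch to Risky (77 → 82). Not NE.
(Novel, Safe): Lab A can switch to Incremental (59 → 76). Not NE.
(Novel, Incremental): Lab A can switch to Risky (93 → 97). Not NE.
(Novel, Novel): Lab A can switch to Incremental (11 → 77). Not NE.
(Moonshot, Novel): Lab A gets 94, best alternative 82; Lab B gets 75, best alternative 55. No profitable deviation — NE.
(The remaining 5 profiles each have a profitable deviation by the same check.)

Pure NE: (Moonshot, Novel)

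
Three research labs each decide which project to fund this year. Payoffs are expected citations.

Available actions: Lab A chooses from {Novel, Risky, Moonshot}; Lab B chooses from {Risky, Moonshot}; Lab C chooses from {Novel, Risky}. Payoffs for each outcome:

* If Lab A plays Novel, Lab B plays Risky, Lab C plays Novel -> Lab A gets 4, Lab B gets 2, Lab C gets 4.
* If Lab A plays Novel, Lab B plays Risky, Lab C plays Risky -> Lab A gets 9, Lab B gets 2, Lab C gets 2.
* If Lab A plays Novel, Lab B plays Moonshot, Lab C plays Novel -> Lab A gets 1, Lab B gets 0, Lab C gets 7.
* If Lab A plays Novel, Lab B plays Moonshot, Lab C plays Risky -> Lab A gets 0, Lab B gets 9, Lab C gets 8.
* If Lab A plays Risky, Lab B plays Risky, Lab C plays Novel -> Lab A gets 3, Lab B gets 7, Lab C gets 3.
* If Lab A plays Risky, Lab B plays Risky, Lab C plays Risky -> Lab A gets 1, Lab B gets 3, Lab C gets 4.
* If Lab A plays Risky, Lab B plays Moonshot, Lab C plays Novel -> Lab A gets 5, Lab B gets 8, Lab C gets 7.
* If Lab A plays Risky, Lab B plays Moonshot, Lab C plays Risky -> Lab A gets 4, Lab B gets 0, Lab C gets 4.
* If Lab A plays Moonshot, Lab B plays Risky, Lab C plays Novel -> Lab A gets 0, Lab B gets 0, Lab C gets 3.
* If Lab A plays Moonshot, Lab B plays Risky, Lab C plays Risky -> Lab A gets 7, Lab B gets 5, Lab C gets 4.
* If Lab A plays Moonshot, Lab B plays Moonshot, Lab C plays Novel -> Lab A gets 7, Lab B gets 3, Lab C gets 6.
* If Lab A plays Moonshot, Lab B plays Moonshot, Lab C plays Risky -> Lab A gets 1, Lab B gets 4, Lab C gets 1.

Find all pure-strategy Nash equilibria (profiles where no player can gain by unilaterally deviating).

(Novel, Risky, Novel), (Moonshot, Moonshot, Novel)

(Novel, Risky, Novel): Lab A gets 4, best alternative 3; Lab B gets 2, best alternative 0; Lab C gets 4, best alternative 2. No profitable deviation — NE.
(Novel, Risky, Risky): Lab B can switch to Moonshot (2 → 9). Not NE.
(Novel, Moonshot, Novel): Lab A can switch to Risky (1 → 5). Not NE.
(Novel, Moonshot, Risky): Lab A can switch to Risky (0 → 4). Not NE.
(Risky, Risky, Novel): Lab A can switch to Novel (3 → 4). Not NE.
(Risky, Risky, Risky): Lab A can switch to Novel (1 → 9). Not NE.
(Risky, Moonshot, Novel): Lab A can switch to Moonshot (5 → 7). Not NE.
(Risky, Moonshot, Risky): Lab B can switch to Risky (0 → 3). Not NE.
(Moonshot, Risky, Novel): Lab A can switch to Novel (0 → 4). Not NE.
(Moonshot, Risky, Risky): Lab A can switch to Novel (7 → 9). Not NE.
(Moonshot, Moonshot, Novel): Lab A gets 7, best alternative 5; Lab B gets 3, best alternative 0; Lab C gets 6, best alternative 1. No profitable deviation — NE.
(Moonshot, Moonshot, Risky): Lab A can switch to Risky (1 → 4). Not NE.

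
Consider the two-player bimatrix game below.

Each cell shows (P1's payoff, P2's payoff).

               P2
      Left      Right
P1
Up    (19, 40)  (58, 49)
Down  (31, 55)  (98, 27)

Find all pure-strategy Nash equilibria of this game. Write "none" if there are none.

(Down, Left)

P1 against Left: payoffs 19, 31 → best response Down.
P1 against Right: payoffs 58, 98 → best response Down.
P2 against Up: payoffs 40, 49 → best response Right.
P2 against Down: payoffs 55, 27 → best response Left.
Mutual best responses: (Down, Left).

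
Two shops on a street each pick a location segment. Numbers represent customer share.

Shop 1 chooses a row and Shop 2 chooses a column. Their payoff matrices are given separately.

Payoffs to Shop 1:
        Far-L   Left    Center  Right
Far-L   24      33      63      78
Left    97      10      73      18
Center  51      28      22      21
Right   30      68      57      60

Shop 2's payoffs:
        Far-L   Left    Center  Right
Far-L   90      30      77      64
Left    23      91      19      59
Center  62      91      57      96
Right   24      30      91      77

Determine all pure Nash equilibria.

No pure-strategy Nash equilibrium.

Shop 1 against Far-L: payoffs 24, 97, 51, 30 → best response Left.
Shop 1 against Left: payoffs 33, 10, 28, 68 → best response Right.
Shop 1 against Center: payoffs 63, 73, 22, 57 → best response Left.
Shop 1 against Right: payoffs 78, 18, 21, 60 → best response Far-L.
Shop 2 against Far-L: payoffs 90, 30, 77, 64 → best response Far-L.
Shop 2 against Left: payoffs 23, 91, 19, 59 → best response Left.
Shop 2 against Center: payoffs 62, 91, 57, 96 → best response Right.
Shop 2 against Right: payoffs 24, 30, 91, 77 → best response Center.
No profile is a mutual best response for all players.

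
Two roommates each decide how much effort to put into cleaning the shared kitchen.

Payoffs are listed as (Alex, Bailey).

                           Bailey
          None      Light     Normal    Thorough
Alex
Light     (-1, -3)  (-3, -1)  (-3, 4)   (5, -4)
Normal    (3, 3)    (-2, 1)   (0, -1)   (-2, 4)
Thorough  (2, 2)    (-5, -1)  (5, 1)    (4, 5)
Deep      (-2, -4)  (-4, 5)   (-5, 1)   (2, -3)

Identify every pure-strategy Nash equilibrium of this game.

Alex against None: payoffs -1, 3, 2, -2 → best response Normal.
Alex against Light: payoffs -3, -2, -5, -4 → best response Normal.
Alex against Normal: payoffs -3, 0, 5, -5 → best response Thorough.
Alex against Thorough: payoffs 5, -2, 4, 2 → best response Light.
Bailey against Light: payoffs -3, -1, 4, -4 → best response Normal.
Bailey against Normal: payoffs 3, 1, -1, 4 → best response Thorough.
Bailey against Thorough: payoffs 2, -1, 1, 5 → best response Thorough.
Bailey against Deep: payoffs -4, 5, 1, -3 → best response Light.
No profile is a mutual best response for all players.

There is no pure-strategy Nash equilibrium.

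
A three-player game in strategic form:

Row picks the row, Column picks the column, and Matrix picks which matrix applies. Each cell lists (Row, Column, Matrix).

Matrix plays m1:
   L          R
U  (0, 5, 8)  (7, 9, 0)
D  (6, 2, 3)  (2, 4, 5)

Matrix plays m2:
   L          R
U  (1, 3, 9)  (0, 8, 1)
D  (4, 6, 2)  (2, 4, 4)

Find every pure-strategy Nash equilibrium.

There is no pure-strategy Nash equilibrium.

Mark each player's best response to every combination of opponents' strategies; a profile where every player is best-responding is a pure Nash equilibrium.
Row against (L, m1): payoffs 0, 6 → best response D.
Row against (L, m2): payoffs 1, 4 → best response D.
Row against (R, m1): payoffs 7, 2 → best response U.
Row against (R, m2): payoffs 0, 2 → best response D.
Column against (U, m1): payoffs 5, 9 → best response R.
Column against (U, m2): payoffs 3, 8 → best response R.
Column against (D, m1): payoffs 2, 4 → best response R.
Column against (D, m2): payoffs 6, 4 → best response L.
Matrix against (U, L): payoffs 8, 9 → best response m2.
Matrix against (U, R): payoffs 0, 1 → best response m2.
Matrix against (D, L): payoffs 3, 2 → best response m1.
Matrix against (D, R): payoffs 5, 4 → best response m1.
No profile is a mutual best response for all players.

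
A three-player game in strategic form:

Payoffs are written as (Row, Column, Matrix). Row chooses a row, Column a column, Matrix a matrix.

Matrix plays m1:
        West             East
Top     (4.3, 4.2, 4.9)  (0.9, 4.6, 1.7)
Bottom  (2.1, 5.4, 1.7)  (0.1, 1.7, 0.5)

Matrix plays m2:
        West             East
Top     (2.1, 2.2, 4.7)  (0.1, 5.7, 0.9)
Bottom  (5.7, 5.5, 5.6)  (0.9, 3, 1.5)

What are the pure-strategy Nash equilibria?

The pure Nash equilibria are (Top, East, m1) and (Bottom, West, m2).

(Top, West, m1): Column can switch to East (4.2 → 4.6). Not NE.
(Top, West, m2): Row can switch to Bottom (2.1 → 5.7). Not NE.
(Top, East, m1): Row gets 0.9, best alternative 0.1; Column gets 4.6, best alternative 4.2; Matrix gets 1.7, best alternative 0.9. No profitable deviation — NE.
(Top, East, m2): Row can switch to Bottom (0.1 → 0.9). Not NE.
(Bottom, West, m1): Row can switch to Top (2.1 → 4.3). Not NE.
(Bottom, West, m2): Row gets 5.7, best alternative 2.1; Column gets 5.5, best alternative 3; Matrix gets 5.6, best alternative 1.7. No profitable deviation — NE.
(Bottom, East, m1): Row can switch to Top (0.1 → 0.9). Not NE.
(Bottom, East, m2): Column can switch to West (3 → 5.5). Not NE.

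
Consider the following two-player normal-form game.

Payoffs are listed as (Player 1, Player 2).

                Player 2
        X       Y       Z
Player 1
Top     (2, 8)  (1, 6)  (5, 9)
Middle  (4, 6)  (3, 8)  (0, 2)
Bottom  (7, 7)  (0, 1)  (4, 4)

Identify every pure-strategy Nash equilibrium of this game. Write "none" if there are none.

Pure-strategy Nash equilibria: (Top, Z) and (Middle, Y) and (Bottom, X)

Mark each player's best response to every combination of opponents' strategies; a profile where every player is best-responding is a pure Nash equilibrium.
Player 1 against X: payoffs 2, 4, 7 → best response Bottom.
Player 1 against Y: payoffs 1, 3, 0 → best response Middle.
Player 1 against Z: payoffs 5, 0, 4 → best response Top.
Player 2 against Top: payoffs 8, 6, 9 → best response Z.
Player 2 against Middle: payoffs 6, 8, 2 → best response Y.
Player 2 against Bottom: payoffs 7, 1, 4 → best response X.
Mutual best responses: (Top, Z); (Middle, Y); (Bottom, X).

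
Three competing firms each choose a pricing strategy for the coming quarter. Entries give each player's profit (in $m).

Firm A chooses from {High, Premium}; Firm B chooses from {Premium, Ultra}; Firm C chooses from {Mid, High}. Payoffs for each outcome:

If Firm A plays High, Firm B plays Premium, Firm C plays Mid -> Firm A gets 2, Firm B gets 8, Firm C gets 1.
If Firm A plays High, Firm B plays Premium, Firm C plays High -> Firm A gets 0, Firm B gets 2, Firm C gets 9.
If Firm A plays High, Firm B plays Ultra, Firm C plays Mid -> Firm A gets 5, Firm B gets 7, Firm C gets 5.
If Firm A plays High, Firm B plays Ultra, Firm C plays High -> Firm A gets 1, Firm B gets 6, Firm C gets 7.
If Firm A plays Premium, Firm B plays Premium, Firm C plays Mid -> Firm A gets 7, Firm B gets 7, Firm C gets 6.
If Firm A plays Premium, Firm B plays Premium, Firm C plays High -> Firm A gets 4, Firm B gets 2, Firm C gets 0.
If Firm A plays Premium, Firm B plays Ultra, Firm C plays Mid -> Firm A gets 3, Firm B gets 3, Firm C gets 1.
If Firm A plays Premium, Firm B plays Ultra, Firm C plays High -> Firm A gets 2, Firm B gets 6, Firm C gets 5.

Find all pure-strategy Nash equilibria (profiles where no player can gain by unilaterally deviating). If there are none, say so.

(High, Premium, Mid): Firm A can switch to Premium (2 → 7). Not NE.
(High, Premium, High): Firm A can switch to Premium (0 → 4). Not NE.
(High, Ultra, Mid): Firm B can switch to Premium (7 → 8). Not NE.
(High, Ultra, High): Firm A can switch to Premium (1 → 2). Not NE.
(Premium, Premium, Mid): Firm A gets 7, best alternative 2; Firm B gets 7, best alternative 3; Firm C gets 6, best alternative 0. No profitable deviation — NE.
(Premium, Premium, High): Firm B can switch to Ultra (2 → 6). Not NE.
(Premium, Ultra, Mid): Firm A can switch to High (3 → 5). Not NE.
(Premium, Ultra, High): Firm A gets 2, best alternative 1; Firm B gets 6, best alternative 2; Firm C gets 5, best alternative 1. No profitable deviation — NE.

Pure-strategy Nash equilibria: (Premium, Premium, Mid), (Premium, Ultra, High)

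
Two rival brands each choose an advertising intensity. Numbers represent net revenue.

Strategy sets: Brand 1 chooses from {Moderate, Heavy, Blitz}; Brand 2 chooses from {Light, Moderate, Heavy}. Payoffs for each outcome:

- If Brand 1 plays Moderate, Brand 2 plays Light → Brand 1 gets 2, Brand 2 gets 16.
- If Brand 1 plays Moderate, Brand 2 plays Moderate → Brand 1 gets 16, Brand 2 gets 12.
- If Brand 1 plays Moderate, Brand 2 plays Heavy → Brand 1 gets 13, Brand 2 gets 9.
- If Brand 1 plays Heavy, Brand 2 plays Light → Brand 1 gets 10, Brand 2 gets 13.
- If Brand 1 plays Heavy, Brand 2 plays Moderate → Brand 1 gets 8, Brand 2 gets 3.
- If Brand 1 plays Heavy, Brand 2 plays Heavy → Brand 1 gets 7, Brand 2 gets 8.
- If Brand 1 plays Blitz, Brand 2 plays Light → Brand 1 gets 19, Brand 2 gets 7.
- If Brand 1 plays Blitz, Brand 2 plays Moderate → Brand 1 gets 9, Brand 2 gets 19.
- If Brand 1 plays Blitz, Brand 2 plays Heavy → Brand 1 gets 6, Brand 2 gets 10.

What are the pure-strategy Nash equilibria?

For each strategy profile, look for a profitable unilateral deviation.
(Moderate, Light): Brand 1 can switch to Heavy (2 → 10). Not NE.
(Moderate, Moderate): Brand 2 can switch to Light (12 → 16). Not NE.
(Moderate, Heavy): Brand 2 can switch to Light (9 → 16). Not NE.
(Heavy, Light): Brand 1 can switch to Blitz (10 → 19). Not NE.
(Heavy, Moderate): Brand 1 can switch to Moderate (8 → 16). Not NE.
(Heavy, Heavy): Brand 1 can switch to Moderate (7 → 13). Not NE.
(Blitz, Light): Brand 2 can switch to Moderate (7 → 19). Not NE.
(Blitz, Moderate): Brand 1 can switch to Moderate (9 → 16). Not NE.
(Blitz, Heavy): Brand 1 can switch to Moderate (6 → 13). Not NE.

none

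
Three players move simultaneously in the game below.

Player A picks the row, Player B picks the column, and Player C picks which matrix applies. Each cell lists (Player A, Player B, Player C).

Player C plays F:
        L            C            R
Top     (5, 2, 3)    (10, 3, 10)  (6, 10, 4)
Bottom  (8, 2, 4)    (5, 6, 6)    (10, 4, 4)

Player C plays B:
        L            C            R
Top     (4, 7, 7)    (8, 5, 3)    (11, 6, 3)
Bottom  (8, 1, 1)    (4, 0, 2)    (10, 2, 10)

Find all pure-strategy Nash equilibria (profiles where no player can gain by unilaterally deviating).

none

For each strategy profile, look for a profitable unilateral deviation.
(Top, L, F): Player A can switch to Bottom (5 → 8). Not NE.
(Top, L, B): Player A can switch to Bottom (4 → 8). Not NE.
(Top, C, F): Player B can switch to R (3 → 10). Not NE.
(Top, C, B): Player B can switch to L (5 → 7). Not NE.
(Top, R, F): Player A can switch to Bottom (6 → 10). Not NE.
(Top, R, B): Player B can switch to L (6 → 7). Not NE.
(The remaining 6 profiles each have a profitable deviation by the same check.)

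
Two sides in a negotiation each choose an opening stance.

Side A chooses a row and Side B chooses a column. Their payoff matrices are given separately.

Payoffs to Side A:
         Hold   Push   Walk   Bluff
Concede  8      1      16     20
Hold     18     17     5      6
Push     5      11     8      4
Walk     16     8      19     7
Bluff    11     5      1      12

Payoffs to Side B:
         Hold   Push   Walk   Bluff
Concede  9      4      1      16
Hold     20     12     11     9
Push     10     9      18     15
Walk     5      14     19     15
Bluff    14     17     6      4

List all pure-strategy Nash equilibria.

Pure-strategy Nash equilibria: (Concede, Bluff), (Hold, Hold), (Walk, Walk)

Side A against Hold: payoffs 8, 18, 5, 16, 11 → best response Hold.
Side A against Push: payoffs 1, 17, 11, 8, 5 → best response Hold.
Side A against Walk: payoffs 16, 5, 8, 19, 1 → best response Walk.
Side A against Bluff: payoffs 20, 6, 4, 7, 12 → best response Concede.
Side B against Concede: payoffs 9, 4, 1, 16 → best response Bluff.
Side B against Hold: payoffs 20, 12, 11, 9 → best response Hold.
Side B against Push: payoffs 10, 9, 18, 15 → best response Walk.
Side B against Walk: payoffs 5, 14, 19, 15 → best response Walk.
Side B against Bluff: payoffs 14, 17, 6, 4 → best response Push.
Mutual best responses: (Concede, Bluff); (Hold, Hold); (Walk, Walk).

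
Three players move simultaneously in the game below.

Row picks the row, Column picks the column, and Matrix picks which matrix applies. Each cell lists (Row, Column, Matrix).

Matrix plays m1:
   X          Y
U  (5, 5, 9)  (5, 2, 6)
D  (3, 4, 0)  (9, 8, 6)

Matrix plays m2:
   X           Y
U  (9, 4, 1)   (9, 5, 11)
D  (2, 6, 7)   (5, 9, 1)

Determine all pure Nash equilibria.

(U, X, m1) and (U, Y, m2) and (D, Y, m1)

For each player, find the best response to each opponent profile; mutual best responses are the pure NE.
Row against (X, m1): payoffs 5, 3 → best response U.
Row against (X, m2): payoffs 9, 2 → best response U.
Row against (Y, m1): payoffs 5, 9 → best response D.
Row against (Y, m2): payoffs 9, 5 → best response U.
Column against (U, m1): payoffs 5, 2 → best response X.
Column against (U, m2): payoffs 4, 5 → best response Y.
Column against (D, m1): payoffs 4, 8 → best response Y.
Column against (D, m2): payoffs 6, 9 → best response Y.
Matrix against (U, X): payoffs 9, 1 → best response m1.
Matrix against (U, Y): payoffs 6, 11 → best response m2.
Matrix against (D, X): payoffs 0, 7 → best response m2.
Matrix against (D, Y): payoffs 6, 1 → best response m1.
Mutual best responses: (U, X, m1); (U, Y, m2); (D, Y, m1).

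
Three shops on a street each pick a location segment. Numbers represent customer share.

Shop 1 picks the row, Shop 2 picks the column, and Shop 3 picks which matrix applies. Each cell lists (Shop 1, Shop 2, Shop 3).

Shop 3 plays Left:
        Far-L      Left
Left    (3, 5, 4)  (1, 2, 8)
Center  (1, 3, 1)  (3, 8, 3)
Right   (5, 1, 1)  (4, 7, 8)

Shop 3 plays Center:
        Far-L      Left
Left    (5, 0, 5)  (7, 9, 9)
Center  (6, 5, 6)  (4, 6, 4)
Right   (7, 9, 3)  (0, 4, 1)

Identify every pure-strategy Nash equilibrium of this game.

Shop 1 against (Far-L, Left): payoffs 3, 1, 5 → best response Right.
Shop 1 against (Far-L, Center): payoffs 5, 6, 7 → best response Right.
Shop 1 against (Left, Left): payoffs 1, 3, 4 → best response Right.
Shop 1 against (Left, Center): payoffs 7, 4, 0 → best response Left.
Shop 2 against (Left, Left): payoffs 5, 2 → best response Far-L.
Shop 2 against (Left, Center): payoffs 0, 9 → best response Left.
Shop 2 against (Center, Left): payoffs 3, 8 → best response Left.
Shop 2 against (Center, Center): payoffs 5, 6 → best response Left.
Shop 2 against (Right, Left): payoffs 1, 7 → best response Left.
Shop 2 against (Right, Center): payoffs 9, 4 → best response Far-L.
Shop 3 against (Left, Far-L): payoffs 4, 5 → best response Center.
Shop 3 against (Left, Left): payoffs 8, 9 → best response Center.
Shop 3 against (Center, Far-L): payoffs 1, 6 → best response Center.
Shop 3 against (Center, Left): payoffs 3, 4 → best response Center.
Shop 3 against (Right, Far-L): payoffs 1, 3 → best response Center.
Shop 3 against (Right, Left): payoffs 8, 1 → best response Left.
Mutual best responses: (Left, Left, Center); (Right, Far-L, Center); (Right, Left, Left).

Pure-strategy Nash equilibria: (Left, Left, Center) and (Right, Far-L, Center) and (Right, Left, Left)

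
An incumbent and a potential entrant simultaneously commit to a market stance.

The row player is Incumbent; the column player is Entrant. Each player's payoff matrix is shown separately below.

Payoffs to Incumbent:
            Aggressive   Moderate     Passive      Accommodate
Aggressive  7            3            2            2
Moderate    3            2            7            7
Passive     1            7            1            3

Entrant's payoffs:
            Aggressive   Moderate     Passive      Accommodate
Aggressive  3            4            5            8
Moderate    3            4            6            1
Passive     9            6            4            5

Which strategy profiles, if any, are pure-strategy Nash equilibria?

Incumbent against Aggressive: payoffs 7, 3, 1 → best response Aggressive.
Incumbent against Moderate: payoffs 3, 2, 7 → best response Passive.
Incumbent against Passive: payoffs 2, 7, 1 → best response Moderate.
Incumbent against Accommodate: payoffs 2, 7, 3 → best response Moderate.
Entrant against Aggressive: payoffs 3, 4, 5, 8 → best response Accommodate.
Entrant against Moderate: payoffs 3, 4, 6, 1 → best response Passive.
Entrant against Passive: payoffs 9, 6, 4, 5 → best response Aggressive.
Mutual best responses: (Moderate, Passive).

The unique pure-strategy Nash equilibrium is (Moderate, Passive).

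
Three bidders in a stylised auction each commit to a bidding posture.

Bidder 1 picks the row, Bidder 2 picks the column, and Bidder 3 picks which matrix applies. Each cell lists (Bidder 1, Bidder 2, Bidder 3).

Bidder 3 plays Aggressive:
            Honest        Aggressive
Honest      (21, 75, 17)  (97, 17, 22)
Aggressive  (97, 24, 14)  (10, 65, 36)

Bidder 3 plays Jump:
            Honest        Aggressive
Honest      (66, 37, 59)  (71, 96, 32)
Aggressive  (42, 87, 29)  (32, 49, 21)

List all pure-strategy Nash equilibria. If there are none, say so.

Bidder 1 against (Honest, Aggressive): payoffs 21, 97 → best response Aggressive.
Bidder 1 against (Honest, Jump): payoffs 66, 42 → best response Honest.
Bidder 1 against (Aggressive, Aggressive): payoffs 97, 10 → best response Honest.
Bidder 1 against (Aggressive, Jump): payoffs 71, 32 → best response Honest.
Bidder 2 against (Honest, Aggressive): payoffs 75, 17 → best response Honest.
Bidder 2 against (Honest, Jump): payoffs 37, 96 → best response Aggressive.
Bidder 2 against (Aggressive, Aggressive): payoffs 24, 65 → best response Aggressive.
Bidder 2 against (Aggressive, Jump): payoffs 87, 49 → best response Honest.
Bidder 3 against (Honest, Honest): payoffs 17, 59 → best response Jump.
Bidder 3 against (Honest, Aggressive): payoffs 22, 32 → best response Jump.
Bidder 3 against (Aggressive, Honest): payoffs 14, 29 → best response Jump.
Bidder 3 against (Aggressive, Aggressive): payoffs 36, 21 → best response Aggressive.
Mutual best responses: (Honest, Aggressive, Jump).

(Honest, Aggressive, Jump)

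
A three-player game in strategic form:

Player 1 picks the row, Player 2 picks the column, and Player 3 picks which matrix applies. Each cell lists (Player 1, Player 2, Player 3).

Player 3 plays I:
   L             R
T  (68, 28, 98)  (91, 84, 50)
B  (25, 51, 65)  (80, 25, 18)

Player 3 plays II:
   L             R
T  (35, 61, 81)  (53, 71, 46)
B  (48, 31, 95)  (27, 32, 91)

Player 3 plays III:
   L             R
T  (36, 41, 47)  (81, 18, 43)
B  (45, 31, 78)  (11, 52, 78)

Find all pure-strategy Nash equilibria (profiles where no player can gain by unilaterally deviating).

The unique pure-strategy Nash equilibrium is (T, R, I).

Player 1 against (L, I): payoffs 68, 25 → best response T.
Player 1 against (L, II): payoffs 35, 48 → best response B.
Player 1 against (L, III): payoffs 36, 45 → best response B.
Player 1 against (R, I): payoffs 91, 80 → best response T.
Player 1 against (R, II): payoffs 53, 27 → best response T.
Player 1 against (R, III): payoffs 81, 11 → best response T.
Player 2 against (T, I): payoffs 28, 84 → best response R.
Player 2 against (T, II): payoffs 61, 71 → best response R.
Player 2 against (T, III): payoffs 41, 18 → best response L.
Player 2 against (B, I): payoffs 51, 25 → best response L.
Player 2 against (B, II): payoffs 31, 32 → best response R.
Player 2 against (B, III): payoffs 31, 52 → best response R.
Player 3 against (T, L): payoffs 98, 81, 47 → best response I.
Player 3 against (T, R): payoffs 50, 46, 43 → best response I.
Player 3 against (B, L): payoffs 65, 95, 78 → best response II.
Player 3 against (B, R): payoffs 18, 91, 78 → best response II.
Mutual best responses: (T, R, I).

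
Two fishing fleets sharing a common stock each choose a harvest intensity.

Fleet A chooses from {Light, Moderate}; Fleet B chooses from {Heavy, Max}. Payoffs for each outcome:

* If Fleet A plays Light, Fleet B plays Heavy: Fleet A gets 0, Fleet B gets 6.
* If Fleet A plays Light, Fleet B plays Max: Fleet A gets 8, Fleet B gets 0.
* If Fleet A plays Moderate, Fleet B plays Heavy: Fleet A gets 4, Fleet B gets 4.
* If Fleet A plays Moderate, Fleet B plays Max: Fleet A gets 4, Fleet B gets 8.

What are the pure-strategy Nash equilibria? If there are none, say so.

Fleet A against Heavy: payoffs 0, 4 → best response Moderate.
Fleet A against Max: payoffs 8, 4 → best response Light.
Fleet B against Light: payoffs 6, 0 → best response Heavy.
Fleet B against Moderate: payoffs 4, 8 → best response Max.
No profile is a mutual best response for all players.

No pure-strategy Nash equilibrium.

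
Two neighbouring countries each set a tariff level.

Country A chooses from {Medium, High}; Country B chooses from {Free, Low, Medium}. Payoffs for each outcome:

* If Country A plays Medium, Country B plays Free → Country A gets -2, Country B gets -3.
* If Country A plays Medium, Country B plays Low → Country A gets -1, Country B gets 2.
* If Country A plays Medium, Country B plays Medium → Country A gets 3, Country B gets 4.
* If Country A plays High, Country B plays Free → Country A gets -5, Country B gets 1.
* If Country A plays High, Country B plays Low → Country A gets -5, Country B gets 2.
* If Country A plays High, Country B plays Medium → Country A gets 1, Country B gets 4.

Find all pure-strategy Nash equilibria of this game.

The unique pure-strategy Nash equilibrium is (Medium, Medium).

Mark each player's best response to every combination of opponents' strategies; a profile where every player is best-responding is a pure Nash equilibrium.
Country A against Free: payoffs -2, -5 → best response Medium.
Country A against Low: payoffs -1, -5 → best response Medium.
Country A against Medium: payoffs 3, 1 → best response Medium.
Country B against Medium: payoffs -3, 2, 4 → best response Medium.
Country B against High: payoffs 1, 2, 4 → best response Medium.
Mutual best responses: (Medium, Medium).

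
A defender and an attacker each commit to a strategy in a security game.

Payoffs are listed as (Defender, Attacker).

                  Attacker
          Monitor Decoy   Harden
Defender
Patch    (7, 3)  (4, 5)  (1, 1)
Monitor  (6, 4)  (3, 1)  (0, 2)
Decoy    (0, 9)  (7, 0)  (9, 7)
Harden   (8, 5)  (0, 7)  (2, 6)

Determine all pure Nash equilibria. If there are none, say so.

none

For each player, find the best response to each opponent profile; mutual best responses are the pure NE.
Defender against Monitor: payoffs 7, 6, 0, 8 → best response Harden.
Defender against Decoy: payoffs 4, 3, 7, 0 → best response Decoy.
Defender against Harden: payoffs 1, 0, 9, 2 → best response Decoy.
Attacker against Patch: payoffs 3, 5, 1 → best response Decoy.
Attacker against Monitor: payoffs 4, 1, 2 → best response Monitor.
Attacker against Decoy: payoffs 9, 0, 7 → best response Monitor.
Attacker against Harden: payoffs 5, 7, 6 → best response Decoy.
No profile is a mutual best response for all players.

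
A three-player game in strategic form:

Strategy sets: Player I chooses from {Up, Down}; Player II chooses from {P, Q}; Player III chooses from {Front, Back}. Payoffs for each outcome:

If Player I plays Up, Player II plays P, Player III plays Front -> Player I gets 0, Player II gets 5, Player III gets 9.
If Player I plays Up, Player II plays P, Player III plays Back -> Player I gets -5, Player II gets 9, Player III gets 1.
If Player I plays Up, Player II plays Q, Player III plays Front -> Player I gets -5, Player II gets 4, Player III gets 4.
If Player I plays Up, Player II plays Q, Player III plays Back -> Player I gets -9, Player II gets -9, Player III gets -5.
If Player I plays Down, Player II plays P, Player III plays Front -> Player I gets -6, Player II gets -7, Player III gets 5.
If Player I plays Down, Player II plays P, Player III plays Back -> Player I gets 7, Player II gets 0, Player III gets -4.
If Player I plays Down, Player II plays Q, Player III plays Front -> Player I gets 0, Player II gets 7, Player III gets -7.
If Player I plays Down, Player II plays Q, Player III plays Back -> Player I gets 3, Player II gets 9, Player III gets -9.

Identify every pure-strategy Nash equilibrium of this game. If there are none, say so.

The pure Nash equilibria are (Up, P, Front); (Down, Q, Front).

Player I against (P, Front): payoffs 0, -6 → best response Up.
Player I against (P, Back): payoffs -5, 7 → best response Down.
Player I against (Q, Front): payoffs -5, 0 → best response Down.
Player I against (Q, Back): payoffs -9, 3 → best response Down.
Player II against (Up, Front): payoffs 5, 4 → best response P.
Player II against (Up, Back): payoffs 9, -9 → best response P.
Player II against (Down, Front): payoffs -7, 7 → best response Q.
Player II against (Down, Back): payoffs 0, 9 → best response Q.
Player III against (Up, P): payoffs 9, 1 → best response Front.
Player III against (Up, Q): payoffs 4, -5 → best response Front.
Player III against (Down, P): payoffs 5, -4 → best response Front.
Player III against (Down, Q): payoffs -7, -9 → best response Front.
Mutual best responses: (Up, P, Front); (Down, Q, Front).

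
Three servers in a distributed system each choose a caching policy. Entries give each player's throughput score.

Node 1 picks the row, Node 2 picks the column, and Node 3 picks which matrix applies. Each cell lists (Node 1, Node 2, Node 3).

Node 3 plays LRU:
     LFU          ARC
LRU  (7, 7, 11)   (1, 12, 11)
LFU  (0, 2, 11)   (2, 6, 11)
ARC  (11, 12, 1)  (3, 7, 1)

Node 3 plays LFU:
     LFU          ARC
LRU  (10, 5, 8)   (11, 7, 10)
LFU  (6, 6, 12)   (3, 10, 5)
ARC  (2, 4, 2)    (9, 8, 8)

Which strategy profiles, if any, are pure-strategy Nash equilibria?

This game has no pure Nash equilibrium.

Mark each player's best response to every combination of opponents' strategies; a profile where every player is best-responding is a pure Nash equilibrium.
Node 1 against (LFU, LRU): payoffs 7, 0, 11 → best response ARC.
Node 1 against (LFU, LFU): payoffs 10, 6, 2 → best response LRU.
Node 1 against (ARC, LRU): payoffs 1, 2, 3 → best response ARC.
Node 1 against (ARC, LFU): payoffs 11, 3, 9 → best response LRU.
Node 2 against (LRU, LRU): payoffs 7, 12 → best response ARC.
Node 2 against (LRU, LFU): payoffs 5, 7 → best response ARC.
Node 2 against (LFU, LRU): payoffs 2, 6 → best response ARC.
Node 2 against (LFU, LFU): payoffs 6, 10 → best response ARC.
Node 2 against (ARC, LRU): payoffs 12, 7 → best response LFU.
Node 2 against (ARC, LFU): payoffs 4, 8 → best response ARC.
Node 3 against (LRU, LFU): payoffs 11, 8 → best response LRU.
Node 3 against (LRU, ARC): payoffs 11, 10 → best response LRU.
Node 3 against (LFU, LFU): payoffs 11, 12 → best response LFU.
Node 3 against (LFU, ARC): payoffs 11, 5 → best response LRU.
Node 3 against (ARC, LFU): payoffs 1, 2 → best response LFU.
Node 3 against (ARC, ARC): payoffs 1, 8 → best response LFU.
No profile is a mutual best response for all players.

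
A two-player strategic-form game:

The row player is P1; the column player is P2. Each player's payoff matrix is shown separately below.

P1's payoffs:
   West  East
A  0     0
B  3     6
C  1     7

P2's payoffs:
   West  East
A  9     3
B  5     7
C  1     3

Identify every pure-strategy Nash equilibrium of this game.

The unique pure-strategy Nash equilibrium is (C, East).

Mark each player's best response to every combination of opponents' strategies; a profile where every player is best-responding is a pure Nash equilibrium.
P1 against West: payoffs 0, 3, 1 → best response B.
P1 against East: payoffs 0, 6, 7 → best response C.
P2 against A: payoffs 9, 3 → best response West.
P2 against B: payoffs 5, 7 → best response East.
P2 against C: payoffs 1, 3 → best response East.
Mutual best responses: (C, East).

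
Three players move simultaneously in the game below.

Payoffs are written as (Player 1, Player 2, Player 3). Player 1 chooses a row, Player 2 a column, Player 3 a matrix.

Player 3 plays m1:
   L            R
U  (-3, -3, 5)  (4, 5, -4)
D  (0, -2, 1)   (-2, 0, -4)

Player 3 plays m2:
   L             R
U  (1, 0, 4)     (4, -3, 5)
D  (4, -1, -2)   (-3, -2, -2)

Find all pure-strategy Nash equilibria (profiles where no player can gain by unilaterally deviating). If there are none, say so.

(U, L, m1): Player 1 can switch to D (-3 → 0). Not NE.
(U, L, m2): Player 1 can switch to D (1 → 4). Not NE.
(U, R, m1): Player 3 can switch to m2 (-4 → 5). Not NE.
(U, R, m2): Player 2 can switch to L (-3 → 0). Not NE.
(D, L, m1): Player 2 can switch to R (-2 → 0). Not NE.
(D, L, m2): Player 3 can switch to m1 (-2 → 1). Not NE.
(The remaining 2 profiles each have a profitable deviation by the same check.)

This game has no pure Nash equilibrium.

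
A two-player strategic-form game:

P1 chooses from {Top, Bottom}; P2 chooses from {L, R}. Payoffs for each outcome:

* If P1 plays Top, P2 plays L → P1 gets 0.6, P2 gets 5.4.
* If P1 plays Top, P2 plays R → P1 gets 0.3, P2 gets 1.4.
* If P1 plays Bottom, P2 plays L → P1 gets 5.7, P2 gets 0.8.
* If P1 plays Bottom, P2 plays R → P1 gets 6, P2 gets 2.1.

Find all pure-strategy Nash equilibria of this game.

Pure NE: (Bottom, R)

(Top, L): P1 can switch to Bottom (0.6 → 5.7). Not NE.
(Top, R): P1 can switch to Bottom (0.3 → 6). Not NE.
(Bottom, L): P2 can switch to R (0.8 → 2.1). Not NE.
(Bottom, R): P1 gets 6, best alternative 0.3; P2 gets 2.1, best alternative 0.8. No profitable deviation — NE.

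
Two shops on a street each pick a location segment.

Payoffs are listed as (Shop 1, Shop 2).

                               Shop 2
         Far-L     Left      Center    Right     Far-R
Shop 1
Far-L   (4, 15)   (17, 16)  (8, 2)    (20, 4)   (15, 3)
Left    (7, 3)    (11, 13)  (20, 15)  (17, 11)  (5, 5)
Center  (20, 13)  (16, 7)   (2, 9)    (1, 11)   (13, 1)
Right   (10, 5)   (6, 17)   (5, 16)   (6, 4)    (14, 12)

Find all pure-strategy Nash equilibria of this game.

The pure Nash equilibria are (Far-L, Left), (Left, Center), (Center, Far-L).

(Far-L, Far-L): Shop 1 can switch to Left (4 → 7). Not NE.
(Far-L, Left): Shop 1 gets 17, best alternative 16; Shop 2 gets 16, best alternative 15. No profitable deviation — NE.
(Far-L, Center): Shop 1 can switch to Left (8 → 20). Not NE.
(Far-L, Right): Shop 2 can switch to Far-L (4 → 15). Not NE.
(Far-L, Far-R): Shop 2 can switch to Far-L (3 → 15). Not NE.
(Left, Far-L): Shop 1 can switch to Center (7 → 20). Not NE.
(Left, Left): Shop 1 can switch to Far-L (11 → 17). Not NE.
(Left, Center): Shop 1 gets 20, best alternative 8; Shop 2 gets 15, best alternative 13. No profitable deviation — NE.
(Left, Right): Shop 1 can switch to Far-L (17 → 20). Not NE.
(Left, Far-R): Shop 1 can switch to Far-L (5 → 15). Not NE.
(Center, Far-L): Shop 1 gets 20, best alternative 10; Shop 2 gets 13, best alternative 11. No profitable deviation — NE.
(Center, Left): Shop 1 can switch to Far-L (16 → 17). Not NE.
(Center, Center): Shop 1 can switch to Far-L (2 → 8). Not NE.
(Center, Right): Shop 1 can switch to Far-L (1 → 20). Not NE.
(Center, Far-R): Shop 1 can switch to Far-L (13 → 15). Not NE.
(The remaining 5 profiles each have a profitable deviation by the same check.)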